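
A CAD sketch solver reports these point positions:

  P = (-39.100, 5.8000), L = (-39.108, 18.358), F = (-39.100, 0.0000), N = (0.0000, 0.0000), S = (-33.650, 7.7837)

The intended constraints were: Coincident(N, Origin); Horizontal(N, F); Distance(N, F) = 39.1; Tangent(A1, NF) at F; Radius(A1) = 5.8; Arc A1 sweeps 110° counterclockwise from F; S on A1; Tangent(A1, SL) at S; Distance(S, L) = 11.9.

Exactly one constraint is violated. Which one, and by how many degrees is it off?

Tangent(A1, SL) at S — off by 7.30°.

N = (0.00, 0.00) ✓; N.y = 0.00, F.y = 0.00 ✓; |NF| = 39.10 ✓; ∠(PF, FN) = 90.00° ✓; |PF| = 5.800 ✓; bearing(P→S) − bearing(P→F) = 110.0° ✓; |PS| = 5.800 ✓; ∠(PS, SL) = 82.70° ✗; |SL| = 11.90 ✓.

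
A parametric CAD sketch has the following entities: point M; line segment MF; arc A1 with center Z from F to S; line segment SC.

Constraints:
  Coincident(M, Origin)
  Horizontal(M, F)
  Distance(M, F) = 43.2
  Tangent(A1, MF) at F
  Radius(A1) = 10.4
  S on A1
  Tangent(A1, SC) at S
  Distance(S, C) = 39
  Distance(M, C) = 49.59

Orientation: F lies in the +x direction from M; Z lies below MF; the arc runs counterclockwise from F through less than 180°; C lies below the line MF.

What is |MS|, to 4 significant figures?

34.06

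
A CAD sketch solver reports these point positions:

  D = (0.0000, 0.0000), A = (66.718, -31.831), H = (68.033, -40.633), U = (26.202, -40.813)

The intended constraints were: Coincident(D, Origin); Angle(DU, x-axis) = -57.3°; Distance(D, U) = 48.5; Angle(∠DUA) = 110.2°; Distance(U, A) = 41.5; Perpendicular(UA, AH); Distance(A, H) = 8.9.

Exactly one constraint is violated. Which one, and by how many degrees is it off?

Perpendicular(UA, AH) — off by 4.00°.

D = (0.00, 0.00) ✓; DU at -57.30° ✓; |DU| = 48.50 ✓; ∠DUA = 110.2° ✓; |UA| = 41.50 ✓; ∠(UA, AH) = 94.00° ✗; |AH| = 8.900 ✓.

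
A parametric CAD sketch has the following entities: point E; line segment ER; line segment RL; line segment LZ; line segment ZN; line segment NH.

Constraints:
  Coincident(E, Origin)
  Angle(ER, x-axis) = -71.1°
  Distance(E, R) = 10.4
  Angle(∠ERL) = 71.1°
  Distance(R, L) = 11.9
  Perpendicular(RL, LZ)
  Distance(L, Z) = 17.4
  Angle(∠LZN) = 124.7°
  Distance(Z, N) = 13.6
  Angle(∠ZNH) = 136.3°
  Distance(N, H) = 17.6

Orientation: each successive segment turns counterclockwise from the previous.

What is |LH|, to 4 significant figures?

36.29

E is at the origin; ER runs at -71.1° with length 10.4, so R = (3.369, -9.839). ∠ERL = 71.1° gives RL at 37.80° from the x-axis; with |RL| = 11.9, L = (12.77, -2.546). RL ⟂ LZ, so LZ runs at 127.8°; with |LZ| = 17.4, Z = (2.107, 11.20). ∠LZN = 124.7° gives ZN at -176.9° from the x-axis; with |ZN| = 13.6, N = (-11.47, 10.47). ∠ZNH = 136.3° gives NH at -133.2° from the x-axis; with |NH| = 17.6, H = (-23.52, -2.362). Then |LH| = |H − L| = 36.29.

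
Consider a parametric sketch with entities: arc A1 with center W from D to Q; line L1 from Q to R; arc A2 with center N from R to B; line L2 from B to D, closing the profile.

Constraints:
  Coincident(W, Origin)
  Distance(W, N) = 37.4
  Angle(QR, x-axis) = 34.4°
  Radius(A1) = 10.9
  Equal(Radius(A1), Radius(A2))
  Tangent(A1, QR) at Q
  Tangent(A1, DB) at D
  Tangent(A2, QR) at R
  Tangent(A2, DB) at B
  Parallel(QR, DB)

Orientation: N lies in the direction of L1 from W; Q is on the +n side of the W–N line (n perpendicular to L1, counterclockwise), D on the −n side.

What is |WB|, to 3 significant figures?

39.0

The slot axis is L1's direction at 34.4°, so u = (cos 34.4°, sin 34.4°) = (0.825, 0.565) and n = (−sin 34.4°, cos 34.4°) = (-0.565, 0.825). W is at the origin and N lies 37.4 along u from W, so N = 37.4·u = (30.9, 21.1). Tangency of A1 to both parallel lines with radius 10.9 puts Q and D at W ± 10.9·n: Q = (-6.16, 8.99), D = (6.16, -8.99). Equal radii place R and B the same way about N: R = N + 10.9·n = (24.7, 30.1), B = N − 10.9·n = (37.0, 12.1). Then |WB| = |B − W| = 39.0.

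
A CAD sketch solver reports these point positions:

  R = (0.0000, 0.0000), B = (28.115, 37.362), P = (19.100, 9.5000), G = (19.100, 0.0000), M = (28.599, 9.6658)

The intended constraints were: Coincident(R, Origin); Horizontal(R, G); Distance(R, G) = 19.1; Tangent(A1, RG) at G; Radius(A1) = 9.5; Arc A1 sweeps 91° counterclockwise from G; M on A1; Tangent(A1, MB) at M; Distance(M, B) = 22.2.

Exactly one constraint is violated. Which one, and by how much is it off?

Distance(M, B) = 22.2 — off by 5.50.

R = (0.00, 0.00) ✓; R.y = 0.00, G.y = 0.00 ✓; |RG| = 19.10 ✓; ∠(PG, GR) = 90.00° ✓; |PG| = 9.500 ✓; bearing(P→M) − bearing(P→G) = 91.00° ✓; |PM| = 9.500 ✓; ∠(PM, MB) = 90.00° ✓; |MB| = 27.70 ✗.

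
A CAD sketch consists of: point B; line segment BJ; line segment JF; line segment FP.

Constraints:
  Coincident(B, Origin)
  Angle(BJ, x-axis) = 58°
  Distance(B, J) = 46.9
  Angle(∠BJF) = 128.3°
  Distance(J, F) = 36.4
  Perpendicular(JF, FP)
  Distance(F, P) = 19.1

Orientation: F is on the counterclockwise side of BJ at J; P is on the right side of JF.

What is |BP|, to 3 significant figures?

86.1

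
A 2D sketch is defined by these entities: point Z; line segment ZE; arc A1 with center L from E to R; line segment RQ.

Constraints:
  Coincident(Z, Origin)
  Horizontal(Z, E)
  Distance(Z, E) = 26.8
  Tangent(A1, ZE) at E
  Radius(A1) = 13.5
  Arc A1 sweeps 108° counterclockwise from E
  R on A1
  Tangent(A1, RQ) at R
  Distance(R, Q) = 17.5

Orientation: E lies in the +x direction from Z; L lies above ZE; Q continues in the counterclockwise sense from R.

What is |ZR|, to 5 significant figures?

43.400

Z is at the origin; Z and E share the same y with |ZE| = 26.8 and E on the +x side, so E = (26.800, 0.0000). The tangent condition forces LE to be normal to ZE, so L = E + (0, 13.5) = (26.800, 13.500). On A1, E sits at bearing -90° from L; a 108° counterclockwise sweep puts R at bearing 18°, so R = L + 13.5·(cos 18°, sin 18°) = (39.639, 17.672). Then |ZR| = |R − Z| = 43.400.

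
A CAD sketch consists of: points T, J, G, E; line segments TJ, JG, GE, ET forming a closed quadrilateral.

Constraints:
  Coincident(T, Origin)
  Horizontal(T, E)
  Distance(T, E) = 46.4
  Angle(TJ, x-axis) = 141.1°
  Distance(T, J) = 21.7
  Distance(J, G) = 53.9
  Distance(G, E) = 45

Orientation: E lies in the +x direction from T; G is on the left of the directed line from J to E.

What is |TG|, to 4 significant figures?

50.81

Checks: |JG| = 53.90 ✓; |GE| = 45.00 ✓.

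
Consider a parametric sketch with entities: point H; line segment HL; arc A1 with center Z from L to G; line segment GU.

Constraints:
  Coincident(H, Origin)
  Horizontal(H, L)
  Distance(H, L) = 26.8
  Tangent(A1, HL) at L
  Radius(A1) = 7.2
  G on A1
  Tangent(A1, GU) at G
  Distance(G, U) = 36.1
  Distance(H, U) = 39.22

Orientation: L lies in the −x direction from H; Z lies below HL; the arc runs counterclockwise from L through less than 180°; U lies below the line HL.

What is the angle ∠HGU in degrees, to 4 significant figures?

67.68°

Checks: |ZG| = 7.200 ✓; ∠(ZG, GU) = 90.00° ✓; |GU| = 36.10 ✓; |HU| = 39.22 ✓.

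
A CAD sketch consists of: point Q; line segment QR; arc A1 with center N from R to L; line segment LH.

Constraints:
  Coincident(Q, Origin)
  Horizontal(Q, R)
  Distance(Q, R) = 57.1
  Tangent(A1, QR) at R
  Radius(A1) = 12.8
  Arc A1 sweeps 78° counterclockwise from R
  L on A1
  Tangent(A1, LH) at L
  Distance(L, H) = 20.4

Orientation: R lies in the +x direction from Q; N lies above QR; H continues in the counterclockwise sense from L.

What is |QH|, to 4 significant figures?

79.76

On A1, R sits at bearing -90° from N; a 78° counterclockwise sweep puts L at bearing -12°, so L = N + 12.8·(cos -12°, sin -12°) = (69.62, 10.14). Since A1 is tangent to LH there, NL ⟂ LH, so LH runs along (−sin -12°, cos -12°); with |LH| = 20.4, H = (73.86, 30.09). Then |QH| = |H − Q| = 79.76.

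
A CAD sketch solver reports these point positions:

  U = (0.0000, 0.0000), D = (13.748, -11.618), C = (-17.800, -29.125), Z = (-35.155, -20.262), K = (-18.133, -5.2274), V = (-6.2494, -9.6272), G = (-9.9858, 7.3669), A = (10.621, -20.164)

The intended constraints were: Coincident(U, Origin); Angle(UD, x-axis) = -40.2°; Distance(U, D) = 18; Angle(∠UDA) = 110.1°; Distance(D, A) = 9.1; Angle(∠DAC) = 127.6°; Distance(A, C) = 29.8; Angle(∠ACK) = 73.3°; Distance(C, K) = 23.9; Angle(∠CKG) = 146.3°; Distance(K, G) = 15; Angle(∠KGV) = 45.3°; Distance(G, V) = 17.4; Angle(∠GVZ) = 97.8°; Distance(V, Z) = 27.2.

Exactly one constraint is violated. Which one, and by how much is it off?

Distance(V, Z) = 27.2 — off by 3.60.

U = (0.00, 0.00) ✓; UD at -40.20° ✓; |UD| = 18.00 ✓; ∠UDA = 110.1° ✓; |DA| = 9.100 ✓; ∠DAC = 127.6° ✓; |AC| = 29.80 ✓; ∠ACK = 73.30° ✓; |CK| = 23.90 ✓; ∠CKG = 146.3° ✓; |KG| = 15.00 ✓; ∠KGV = 45.30° ✓; |GV| = 17.40 ✓; ∠GVZ = 97.80° ✓; |VZ| = 30.80 ✗.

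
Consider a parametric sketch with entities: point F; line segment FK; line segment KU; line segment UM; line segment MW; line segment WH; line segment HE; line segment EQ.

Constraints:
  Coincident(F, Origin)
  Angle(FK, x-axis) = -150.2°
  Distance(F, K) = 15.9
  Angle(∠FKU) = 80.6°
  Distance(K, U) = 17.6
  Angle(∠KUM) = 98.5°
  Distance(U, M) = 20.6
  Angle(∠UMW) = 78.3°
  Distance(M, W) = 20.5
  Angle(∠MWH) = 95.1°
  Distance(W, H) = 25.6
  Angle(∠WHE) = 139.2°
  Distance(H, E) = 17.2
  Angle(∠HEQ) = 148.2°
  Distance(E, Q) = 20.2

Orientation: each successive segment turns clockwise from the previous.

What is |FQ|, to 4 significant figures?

49.80

∠WHE = 139.2° gives HE at 161.5° from the x-axis; with |HE| = 17.2, E = (-35.83, -5.290). ∠HEQ = 148.2° gives EQ at 129.7° from the x-axis; with |EQ| = 20.2, Q = (-48.74, 10.25). Then |FQ| = |Q − F| = 49.80.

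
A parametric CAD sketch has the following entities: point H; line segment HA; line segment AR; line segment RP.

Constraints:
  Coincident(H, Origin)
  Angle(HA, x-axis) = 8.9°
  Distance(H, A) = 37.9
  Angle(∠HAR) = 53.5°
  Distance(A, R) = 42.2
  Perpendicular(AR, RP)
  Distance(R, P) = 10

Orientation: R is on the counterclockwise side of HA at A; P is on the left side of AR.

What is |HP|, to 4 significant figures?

28.38

∠HAR = 53.5°, so AR runs at 8.9° + (180° − 53.5°) = 135.4° from the x-axis; with |AR| = 42.2, R = A + 42.2·(cos 135.4°, sin 135.4°) = (7.396, 35.49). AR ⟂ RP; with |RP| = 10.0 on the left of AR, P = R + 10.0·(-0.7022, -0.7120) = (0.3746, 28.37). Then |HP| = |P − H| = 28.38.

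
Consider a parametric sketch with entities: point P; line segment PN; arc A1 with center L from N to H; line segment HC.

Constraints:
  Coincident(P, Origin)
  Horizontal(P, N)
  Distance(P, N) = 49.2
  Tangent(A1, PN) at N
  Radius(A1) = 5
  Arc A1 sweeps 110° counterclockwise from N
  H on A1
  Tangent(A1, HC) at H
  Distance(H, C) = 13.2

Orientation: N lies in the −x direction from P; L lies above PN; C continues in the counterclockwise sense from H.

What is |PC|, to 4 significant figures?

52.61

On A1, N sits at bearing -90° from L; a 110° counterclockwise sweep puts H at bearing 20°, so H = L + 5.0·(cos 20°, sin 20°) = (-44.50, 6.710). The tangent condition forces LH to be normal to HC, so HC runs along (−sin 20°, cos 20°); with |HC| = 13.2, C = (-49.02, 19.11). Then |PC| = |C − P| = 52.61.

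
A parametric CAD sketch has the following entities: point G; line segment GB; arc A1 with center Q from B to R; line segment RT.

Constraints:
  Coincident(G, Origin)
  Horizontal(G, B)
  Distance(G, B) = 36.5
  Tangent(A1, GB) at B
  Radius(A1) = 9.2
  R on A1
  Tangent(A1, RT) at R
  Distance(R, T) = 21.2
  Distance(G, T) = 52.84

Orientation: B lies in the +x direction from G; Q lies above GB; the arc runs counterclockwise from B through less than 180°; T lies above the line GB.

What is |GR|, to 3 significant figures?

46.8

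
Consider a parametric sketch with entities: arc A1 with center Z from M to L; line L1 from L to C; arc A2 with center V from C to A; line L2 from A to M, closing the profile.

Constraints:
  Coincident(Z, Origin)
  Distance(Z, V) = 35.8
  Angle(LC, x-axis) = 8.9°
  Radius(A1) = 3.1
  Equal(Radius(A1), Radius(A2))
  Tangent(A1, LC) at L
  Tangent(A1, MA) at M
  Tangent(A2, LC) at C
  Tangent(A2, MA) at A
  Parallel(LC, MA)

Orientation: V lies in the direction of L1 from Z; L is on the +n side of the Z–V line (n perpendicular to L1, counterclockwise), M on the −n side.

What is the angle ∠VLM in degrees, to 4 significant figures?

85.05°

The slot axis is L1's direction at 8.9°, so u = (cos 8.9°, sin 8.9°) = (0.9880, 0.1547) and n = (−sin 8.9°, cos 8.9°) = (-0.1547, 0.9880). Z is at the origin and V lies 35.8 along u from Z, so V = 35.8·u = (35.37, 5.539). Tangency of A1 to both parallel lines with radius 3.1 puts L and M at Z ± 3.1·n: L = (-0.4796, 3.063), M = (0.4796, -3.063). Then cos ∠VLM = LV·LM / (|LV||LM|), giving 85.05°.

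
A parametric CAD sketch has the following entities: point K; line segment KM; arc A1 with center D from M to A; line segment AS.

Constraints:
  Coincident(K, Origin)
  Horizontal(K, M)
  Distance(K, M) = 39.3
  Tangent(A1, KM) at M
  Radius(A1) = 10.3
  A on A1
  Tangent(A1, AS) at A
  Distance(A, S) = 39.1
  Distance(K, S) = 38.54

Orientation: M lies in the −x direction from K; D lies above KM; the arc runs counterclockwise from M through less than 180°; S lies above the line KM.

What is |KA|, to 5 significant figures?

31.030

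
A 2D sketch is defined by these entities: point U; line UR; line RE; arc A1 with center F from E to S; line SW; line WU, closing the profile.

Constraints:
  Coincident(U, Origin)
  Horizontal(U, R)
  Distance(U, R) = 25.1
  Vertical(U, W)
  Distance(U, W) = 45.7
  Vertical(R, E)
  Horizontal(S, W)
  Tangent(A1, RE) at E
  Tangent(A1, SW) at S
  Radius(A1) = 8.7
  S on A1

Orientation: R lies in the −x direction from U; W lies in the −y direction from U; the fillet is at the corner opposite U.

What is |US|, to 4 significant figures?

48.55

U is at the origin; U and R share the same y with |UR| = 25.1 and R on the −x side, so R = (-25.10, 0.000). U and W share the same x with |UW| = 45.7 and W on the −y side, so W = (0.000, -45.70). The virtual corner opposite U is at (-25.10, -45.70). The tangent condition forces FE to be normal to RE and the tangent condition forces FS to be normal to SW, with radius 8.7, so the center F sits 8.7 in from both sides at F = (-16.40, -37.00). That places the tangent points at E = (-25.10, -37.00) on RE and S = (-16.40, -45.70) on SW. Then |US| = |S − U| = 48.55.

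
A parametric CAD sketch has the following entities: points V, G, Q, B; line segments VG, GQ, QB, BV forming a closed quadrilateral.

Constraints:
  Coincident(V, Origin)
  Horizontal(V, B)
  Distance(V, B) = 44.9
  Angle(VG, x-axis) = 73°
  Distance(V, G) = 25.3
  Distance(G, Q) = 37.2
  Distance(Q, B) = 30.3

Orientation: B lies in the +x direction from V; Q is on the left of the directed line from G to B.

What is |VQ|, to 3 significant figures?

53.5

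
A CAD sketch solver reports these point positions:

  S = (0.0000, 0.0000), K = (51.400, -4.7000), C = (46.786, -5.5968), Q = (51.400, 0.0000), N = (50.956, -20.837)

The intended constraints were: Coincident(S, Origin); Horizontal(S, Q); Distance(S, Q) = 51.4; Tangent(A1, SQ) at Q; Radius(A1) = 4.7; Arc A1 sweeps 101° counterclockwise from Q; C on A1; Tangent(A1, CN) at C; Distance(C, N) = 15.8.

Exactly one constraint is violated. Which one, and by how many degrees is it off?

Tangent(A1, CN) at C — off by 4.30°.

S = (0.00, 0.00) ✓; S.y = 0.00, Q.y = 0.00 ✓; |SQ| = 51.40 ✓; ∠(KQ, QS) = 90.00° ✓; |KQ| = 4.700 ✓; bearing(K→C) − bearing(K→Q) = 101.0° ✓; |KC| = 4.700 ✓; ∠(KC, CN) = 85.70° ✗; |CN| = 15.80 ✓.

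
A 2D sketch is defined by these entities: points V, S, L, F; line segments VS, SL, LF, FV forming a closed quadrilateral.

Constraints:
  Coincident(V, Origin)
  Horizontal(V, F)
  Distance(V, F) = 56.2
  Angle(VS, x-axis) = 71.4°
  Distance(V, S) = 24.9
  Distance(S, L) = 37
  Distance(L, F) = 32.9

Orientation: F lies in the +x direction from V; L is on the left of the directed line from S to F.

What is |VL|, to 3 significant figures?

53.8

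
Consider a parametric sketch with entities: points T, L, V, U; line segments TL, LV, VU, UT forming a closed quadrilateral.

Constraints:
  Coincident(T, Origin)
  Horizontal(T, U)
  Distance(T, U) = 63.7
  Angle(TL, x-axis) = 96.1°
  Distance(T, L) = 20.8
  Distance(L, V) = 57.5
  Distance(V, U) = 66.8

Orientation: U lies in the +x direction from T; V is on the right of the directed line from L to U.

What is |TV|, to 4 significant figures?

36.76

Checks: |LV| = 57.50 ✓; |VU| = 66.80 ✓.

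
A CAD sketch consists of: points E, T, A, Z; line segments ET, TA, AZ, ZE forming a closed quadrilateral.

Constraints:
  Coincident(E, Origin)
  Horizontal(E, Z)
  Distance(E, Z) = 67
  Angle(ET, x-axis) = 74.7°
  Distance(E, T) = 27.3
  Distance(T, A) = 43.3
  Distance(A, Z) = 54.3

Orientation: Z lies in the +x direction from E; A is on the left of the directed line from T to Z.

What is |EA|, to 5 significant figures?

65.980

E is at the origin; EZ is horizontal with |EZ| = 67.0 and Z in +x, so Z = (67.0, 0). ET runs at 74.7° with |ET| = 27.3, so T = (7.2037, 26.332). A is determined by |TA| = 43.3 and |AZ| = 54.3 together: it lies at the intersection of circle(T, 43.3) and circle(Z, 54.3). With |TZ| = 65.338, the foot of the radical line on TZ is 24.453 from T and the perpendicular offset is √(43.3² − 24.453²) = 35.734. Taking the left-of-TZ solution: A = (43.985, 49.181).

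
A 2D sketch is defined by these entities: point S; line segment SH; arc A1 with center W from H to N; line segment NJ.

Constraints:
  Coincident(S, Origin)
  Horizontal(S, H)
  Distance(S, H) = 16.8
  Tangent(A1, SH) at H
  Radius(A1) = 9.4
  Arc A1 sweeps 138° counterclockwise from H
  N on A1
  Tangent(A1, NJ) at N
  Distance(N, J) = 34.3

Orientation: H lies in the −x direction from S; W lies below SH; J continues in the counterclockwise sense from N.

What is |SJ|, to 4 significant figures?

39.41

S is at the origin; SH is horizontal with |SH| = 16.8 and H on the −x side, so H = (-16.80, 0.000). Since A1 is tangent to SH there, WH ⟂ SH, so W = H + (0, -9.4) = (-16.80, -9.400). On A1, H sits at bearing 90° from W; a 138° counterclockwise sweep puts N at bearing 228°, so N = W + 9.4·(cos 228°, sin 228°) = (-23.09, -16.39). Since A1 is tangent to NJ there, WN ⟂ NJ, so NJ runs along (−sin 228°, cos 228°); with |NJ| = 34.3, J = (2.400, -39.34). Then |SJ| = |J − S| = 39.41.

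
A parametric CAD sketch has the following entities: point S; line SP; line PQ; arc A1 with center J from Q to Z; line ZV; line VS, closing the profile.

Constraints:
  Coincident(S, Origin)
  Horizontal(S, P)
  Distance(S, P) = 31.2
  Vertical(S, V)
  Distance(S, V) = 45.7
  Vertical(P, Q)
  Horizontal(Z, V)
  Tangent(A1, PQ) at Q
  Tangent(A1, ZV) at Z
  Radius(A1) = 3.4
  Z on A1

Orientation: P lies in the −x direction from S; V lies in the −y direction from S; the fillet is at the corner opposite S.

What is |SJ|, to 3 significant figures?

50.6

S is at the origin; SP is horizontal with |SP| = 31.2 and P on the −x side, so P = (-31.2, 0.00). S and V share the same x with |SV| = 45.7 and V on the −y side, so V = (0.00, -45.7). The virtual corner opposite S is at (-31.2, -45.7). The tangent condition forces JQ to be normal to PQ and tangency of A1 to ZV means the radius JZ is perpendicular to ZV, with radius 3.4, so the center J sits 3.4 in from both sides at J = (-27.8, -42.3). Then |SJ| = |J − S| = 50.6.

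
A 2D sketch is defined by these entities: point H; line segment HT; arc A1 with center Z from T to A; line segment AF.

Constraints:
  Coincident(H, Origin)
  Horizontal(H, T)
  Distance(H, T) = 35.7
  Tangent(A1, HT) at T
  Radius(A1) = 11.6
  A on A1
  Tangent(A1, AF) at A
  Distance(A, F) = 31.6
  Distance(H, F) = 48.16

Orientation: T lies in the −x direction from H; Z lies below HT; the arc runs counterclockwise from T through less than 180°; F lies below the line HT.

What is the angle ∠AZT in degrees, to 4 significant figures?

133.2°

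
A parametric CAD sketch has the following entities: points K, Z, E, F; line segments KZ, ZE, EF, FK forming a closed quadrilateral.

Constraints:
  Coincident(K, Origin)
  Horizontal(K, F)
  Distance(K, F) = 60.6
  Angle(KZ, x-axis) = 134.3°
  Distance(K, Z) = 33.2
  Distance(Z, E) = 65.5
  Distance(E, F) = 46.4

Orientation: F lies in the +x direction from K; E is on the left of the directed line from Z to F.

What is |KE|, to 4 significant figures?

57.55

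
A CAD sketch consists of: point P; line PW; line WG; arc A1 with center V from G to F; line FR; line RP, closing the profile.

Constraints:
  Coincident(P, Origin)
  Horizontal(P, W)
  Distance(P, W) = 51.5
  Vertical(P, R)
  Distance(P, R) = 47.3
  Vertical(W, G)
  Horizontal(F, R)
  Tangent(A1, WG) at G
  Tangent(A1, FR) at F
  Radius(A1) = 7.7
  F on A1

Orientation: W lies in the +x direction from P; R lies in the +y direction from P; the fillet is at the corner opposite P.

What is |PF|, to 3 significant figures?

64.5

The virtual corner opposite P is at (51.5, 47.3). A1 meets WG tangentially, so VG is at right angles to WG and the tangent condition forces VF to be normal to FR, with radius 7.7, so the center V sits 7.7 in from both sides at V = (43.8, 39.6). That places the tangent points at G = (51.5, 39.6) on WG and F = (43.8, 47.3) on FR. Then |PF| = |F − P| = 64.5.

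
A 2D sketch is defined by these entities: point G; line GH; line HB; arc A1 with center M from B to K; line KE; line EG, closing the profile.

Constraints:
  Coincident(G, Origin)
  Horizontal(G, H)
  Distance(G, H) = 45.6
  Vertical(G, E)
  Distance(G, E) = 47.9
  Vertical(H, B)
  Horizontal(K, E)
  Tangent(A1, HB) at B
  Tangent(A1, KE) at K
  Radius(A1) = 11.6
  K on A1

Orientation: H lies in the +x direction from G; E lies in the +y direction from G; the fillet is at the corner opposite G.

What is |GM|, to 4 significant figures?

49.74

GE is vertical with |GE| = 47.9 and E on the +y side, so E = (0.000, 47.90). The virtual corner opposite G is at (45.60, 47.90). A1 meets HB tangentially, so MB is at right angles to HB and since A1 is tangent to KE there, MK ⟂ KE, with radius 11.6, so the center M sits 11.6 in from both sides at M = (34.00, 36.30). Then |GM| = |M − G| = 49.74.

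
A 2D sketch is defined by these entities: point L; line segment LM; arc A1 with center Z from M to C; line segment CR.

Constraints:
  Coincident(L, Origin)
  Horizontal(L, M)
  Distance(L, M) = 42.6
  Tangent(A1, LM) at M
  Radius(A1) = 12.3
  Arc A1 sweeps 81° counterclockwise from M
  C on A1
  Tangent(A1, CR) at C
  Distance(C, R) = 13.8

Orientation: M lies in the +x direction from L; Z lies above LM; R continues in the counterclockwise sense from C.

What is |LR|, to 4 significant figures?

61.76

L is at the origin; LM is horizontal with |LM| = 42.6 and M on the +x side, so M = (42.60, 0.000). A1 meets LM tangentially, so ZM is at right angles to LM, so Z = M + (0, 12.3) = (42.60, 12.30). On A1, M sits at bearing -90° from Z; an 81° counterclockwise sweep puts C at bearing -9°, so C = Z + 12.3·(cos -9°, sin -9°) = (54.75, 10.38). Tangency of A1 to CR means the radius ZC is perpendicular to CR, so CR runs along (−sin -9°, cos -9°); with |CR| = 13.8, R = (56.91, 24.01). Then |LR| = |R − L| = 61.76.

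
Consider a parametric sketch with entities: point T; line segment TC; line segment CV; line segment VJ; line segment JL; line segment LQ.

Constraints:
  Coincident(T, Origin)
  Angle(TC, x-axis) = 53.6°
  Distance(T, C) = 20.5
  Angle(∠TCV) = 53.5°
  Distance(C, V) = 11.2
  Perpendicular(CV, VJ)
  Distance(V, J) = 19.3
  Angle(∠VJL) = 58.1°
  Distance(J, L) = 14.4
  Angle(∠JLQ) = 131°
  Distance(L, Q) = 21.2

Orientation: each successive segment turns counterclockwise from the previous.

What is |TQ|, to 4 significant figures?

30.60

T is at the origin; TC runs at 53.6° with length 20.5, so C = (12.17, 16.50). ∠TCV = 53.5° gives CV at -179.9° from the x-axis; with |CV| = 11.2, V = (0.9651, 16.48). CV is perpendicular to VJ, so VJ runs at -89.90°; with |VJ| = 19.3, J = (0.9988, -2.819). ∠VJL = 58.1° gives JL at 32.00° from the x-axis; with |JL| = 14.4, L = (13.21, 4.812). ∠JLQ = 131.0° gives LQ at 81.00° from the x-axis; with |LQ| = 21.2, Q = (16.53, 25.75). Then |TQ| = |Q − T| = 30.60.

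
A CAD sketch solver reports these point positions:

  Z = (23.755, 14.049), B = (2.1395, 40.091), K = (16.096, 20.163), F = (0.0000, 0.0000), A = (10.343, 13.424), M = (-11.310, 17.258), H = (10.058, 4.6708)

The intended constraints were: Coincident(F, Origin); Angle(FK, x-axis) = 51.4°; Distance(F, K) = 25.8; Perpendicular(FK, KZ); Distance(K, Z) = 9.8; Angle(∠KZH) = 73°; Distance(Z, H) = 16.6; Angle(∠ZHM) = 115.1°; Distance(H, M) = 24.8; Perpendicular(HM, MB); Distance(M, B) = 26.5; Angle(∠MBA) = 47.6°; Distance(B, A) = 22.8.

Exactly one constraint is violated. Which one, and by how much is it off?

Distance(B, A) = 22.8 — off by 5.10.

F = (0.00, 0.00) ✓; FK at 51.40° ✓; |FK| = 25.80 ✓; ∠(FK, KZ) = 90.00° ✓; |KZ| = 9.800 ✓; ∠KZH = 73.00° ✓; |ZH| = 16.60 ✓; ∠ZHM = 115.1° ✓; |HM| = 24.80 ✓; ∠(HM, MB) = 90.00° ✓; |MB| = 26.50 ✓; ∠MBA = 47.60° ✓; |BA| = 27.90 ✗.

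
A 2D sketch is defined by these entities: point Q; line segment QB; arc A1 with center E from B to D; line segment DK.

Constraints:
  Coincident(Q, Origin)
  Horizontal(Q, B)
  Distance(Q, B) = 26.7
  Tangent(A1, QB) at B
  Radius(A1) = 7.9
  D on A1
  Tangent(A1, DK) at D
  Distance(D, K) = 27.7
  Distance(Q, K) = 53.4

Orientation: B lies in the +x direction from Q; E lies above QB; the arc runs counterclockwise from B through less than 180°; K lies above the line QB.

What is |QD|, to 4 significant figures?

34.61

Checks: |QB| = 26.70 ✓; |ED| = 7.900 ✓; ∠(ED, DK) = 90.00° ✓; |DK| = 27.70 ✓; |QK| = 53.40 ✓.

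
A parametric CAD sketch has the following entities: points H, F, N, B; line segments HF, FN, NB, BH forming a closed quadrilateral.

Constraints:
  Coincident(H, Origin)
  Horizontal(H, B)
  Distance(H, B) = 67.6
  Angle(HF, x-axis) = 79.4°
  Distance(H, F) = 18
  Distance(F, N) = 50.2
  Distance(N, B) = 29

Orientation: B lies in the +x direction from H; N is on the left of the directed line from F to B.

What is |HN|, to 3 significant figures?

58.6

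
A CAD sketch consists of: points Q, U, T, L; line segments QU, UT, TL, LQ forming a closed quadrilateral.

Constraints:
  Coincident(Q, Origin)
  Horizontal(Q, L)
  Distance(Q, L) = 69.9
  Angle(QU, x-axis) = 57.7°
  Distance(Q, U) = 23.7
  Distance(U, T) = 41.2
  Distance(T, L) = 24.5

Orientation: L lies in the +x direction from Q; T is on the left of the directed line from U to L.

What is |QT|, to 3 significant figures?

56.9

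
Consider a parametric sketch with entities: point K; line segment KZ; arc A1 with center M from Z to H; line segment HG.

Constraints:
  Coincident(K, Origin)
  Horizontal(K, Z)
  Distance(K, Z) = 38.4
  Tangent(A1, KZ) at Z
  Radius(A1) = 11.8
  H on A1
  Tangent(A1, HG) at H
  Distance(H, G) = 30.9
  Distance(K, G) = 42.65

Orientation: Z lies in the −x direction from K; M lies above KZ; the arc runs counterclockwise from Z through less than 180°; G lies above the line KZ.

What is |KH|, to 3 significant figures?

28.4

K is at the origin; KZ is horizontal with |KZ| = 38.4 and Z on the −x side, so Z = (-38.4, 0.00). A1 meets KZ tangentially, so MZ is at right angles to KZ, so M = Z + (0, 11.8) = (-38.4, 11.8). Since MH ⟂ HG (tangency), |MG| = √(11.8² + 30.9²) = 33.1 regardless of where H sits on A1. So G lies on both circle(K, 42.65) and circle(M, 33.1); the above-KZ intersection is G = (-18.7, 38.3). H is the foot of the tangent from G: H = (-27.0, 8.60).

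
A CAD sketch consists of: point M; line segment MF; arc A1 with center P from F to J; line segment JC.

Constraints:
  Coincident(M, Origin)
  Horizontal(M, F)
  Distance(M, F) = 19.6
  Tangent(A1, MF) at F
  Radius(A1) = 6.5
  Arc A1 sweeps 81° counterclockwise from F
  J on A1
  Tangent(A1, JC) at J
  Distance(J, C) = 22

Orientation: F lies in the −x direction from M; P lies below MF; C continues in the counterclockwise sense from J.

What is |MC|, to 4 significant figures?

40.11

M is at the origin; MF is horizontal with |MF| = 19.6 and F on the −x side, so F = (-19.60, 0.000). A1 meets MF tangentially, so PF is at right angles to MF, so P = F + (0, -6.5) = (-19.60, -6.500). On A1, F sits at bearing 90° from P; an 81° counterclockwise sweep puts J at bearing 171°, so J = P + 6.5·(cos 171°, sin 171°) = (-26.02, -5.483). A1 meets JC tangentially, so PJ is at right angles to JC, so JC runs along (−sin 171°, cos 171°); with |JC| = 22.0, C = (-29.46, -27.21). Then |MC| = |C − M| = 40.11.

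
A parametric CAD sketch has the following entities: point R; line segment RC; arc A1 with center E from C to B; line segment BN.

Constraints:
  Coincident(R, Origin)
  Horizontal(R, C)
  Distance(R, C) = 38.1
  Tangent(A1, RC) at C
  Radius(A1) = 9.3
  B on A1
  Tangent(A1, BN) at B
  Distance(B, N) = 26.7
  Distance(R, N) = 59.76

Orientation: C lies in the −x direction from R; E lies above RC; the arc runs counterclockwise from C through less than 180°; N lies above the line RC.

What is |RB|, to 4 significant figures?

34.43

Checks: |EB| = 9.300 ✓; ∠(EB, BN) = 90.00° ✓; |BN| = 26.70 ✓; |RN| = 59.76 ✓.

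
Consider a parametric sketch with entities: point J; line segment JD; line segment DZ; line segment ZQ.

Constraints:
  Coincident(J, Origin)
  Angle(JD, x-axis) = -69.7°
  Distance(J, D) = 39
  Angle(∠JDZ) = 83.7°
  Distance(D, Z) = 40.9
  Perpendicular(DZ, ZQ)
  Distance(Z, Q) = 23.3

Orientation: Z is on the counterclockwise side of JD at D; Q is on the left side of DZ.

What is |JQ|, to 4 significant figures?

39.75

∠JDZ = 83.7°, so DZ runs at -69.7° + (180° − 83.7°) = 26.60° from the x-axis; with |DZ| = 40.9, Z = D + 40.9·(cos 26.60°, sin 26.60°) = (50.10, -18.26). The perpendicularity gives ZQ at right angles to DZ; with |ZQ| = 23.3 on the left of DZ, Q = Z + 23.3·(-0.4478, 0.8942) = (39.67, 2.569). Then |JQ| = |Q − J| = 39.75.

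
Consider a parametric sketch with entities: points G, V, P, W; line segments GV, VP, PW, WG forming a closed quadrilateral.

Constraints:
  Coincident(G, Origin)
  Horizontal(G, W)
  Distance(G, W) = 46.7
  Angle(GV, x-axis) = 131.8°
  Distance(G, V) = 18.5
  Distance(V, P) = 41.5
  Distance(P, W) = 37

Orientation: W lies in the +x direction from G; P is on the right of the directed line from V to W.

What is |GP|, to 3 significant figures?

23.0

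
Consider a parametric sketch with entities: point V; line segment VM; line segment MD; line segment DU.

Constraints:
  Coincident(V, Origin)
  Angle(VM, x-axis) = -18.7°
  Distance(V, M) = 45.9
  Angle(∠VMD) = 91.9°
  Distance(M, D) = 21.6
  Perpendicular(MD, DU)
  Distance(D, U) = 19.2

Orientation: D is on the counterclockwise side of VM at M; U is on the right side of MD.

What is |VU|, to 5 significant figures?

69.060

V is at the origin; VM runs at -18.7° with length 45.9, so M = 45.9·(cos -18.7°, sin -18.7°) = (43.477, -14.716). ∠VMD = 91.9°, so MD runs at -18.7° + (180° − 91.9°) = 69.400° from the x-axis; with |MD| = 21.6, D = M + 21.6·(cos 69.400°, sin 69.400°) = (51.077, 5.5027). MD ⟂ DU; with |DU| = 19.2 on the right of MD, U = D + 19.2·(0.93606, -0.35184) = (69.049, -1.2526). Then |VU| = |U − V| = 69.060.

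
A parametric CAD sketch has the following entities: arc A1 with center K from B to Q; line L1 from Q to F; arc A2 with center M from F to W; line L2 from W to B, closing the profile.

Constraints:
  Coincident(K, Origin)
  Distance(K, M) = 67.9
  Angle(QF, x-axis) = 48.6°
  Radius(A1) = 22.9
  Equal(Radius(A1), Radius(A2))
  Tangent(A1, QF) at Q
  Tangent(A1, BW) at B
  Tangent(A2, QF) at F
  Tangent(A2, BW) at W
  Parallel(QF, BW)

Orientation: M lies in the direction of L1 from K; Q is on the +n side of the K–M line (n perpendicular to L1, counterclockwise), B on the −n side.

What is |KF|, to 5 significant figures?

71.658

Tangency of A1 to both parallel lines with radius 22.9 puts Q and B at K ± 22.9·n: Q = (-17.178, 15.144), B = (17.178, -15.144). Equal radii place F and W the same way about M: F = M + 22.9·n = (27.726, 66.077), W = M − 22.9·n = (62.081, 35.788). Then |KF| = |F − K| = 71.658.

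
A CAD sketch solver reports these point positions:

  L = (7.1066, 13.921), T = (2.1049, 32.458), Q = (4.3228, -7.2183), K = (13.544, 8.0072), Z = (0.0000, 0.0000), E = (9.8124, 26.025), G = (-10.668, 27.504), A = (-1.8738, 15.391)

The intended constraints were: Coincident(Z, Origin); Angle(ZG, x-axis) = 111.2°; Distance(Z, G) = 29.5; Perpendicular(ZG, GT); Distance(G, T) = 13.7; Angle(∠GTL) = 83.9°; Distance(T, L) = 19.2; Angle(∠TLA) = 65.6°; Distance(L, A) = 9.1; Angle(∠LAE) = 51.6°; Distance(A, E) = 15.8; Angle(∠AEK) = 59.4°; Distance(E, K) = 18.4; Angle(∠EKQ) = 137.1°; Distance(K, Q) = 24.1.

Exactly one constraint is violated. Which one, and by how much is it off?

Distance(K, Q) = 24.1 — off by 6.30.

Z = (0.00, 0.00) ✓; ZG at 111.2° ✓; |ZG| = 29.50 ✓; ∠(ZG, GT) = 90.00° ✓; |GT| = 13.70 ✓; ∠GTL = 83.90° ✓; |TL| = 19.20 ✓; ∠TLA = 65.60° ✓; |LA| = 9.100 ✓; ∠LAE = 51.60° ✓; |AE| = 15.80 ✓; ∠AEK = 59.40° ✓; |EK| = 18.40 ✓; ∠EKQ = 137.1° ✓; |KQ| = 17.80 ✗.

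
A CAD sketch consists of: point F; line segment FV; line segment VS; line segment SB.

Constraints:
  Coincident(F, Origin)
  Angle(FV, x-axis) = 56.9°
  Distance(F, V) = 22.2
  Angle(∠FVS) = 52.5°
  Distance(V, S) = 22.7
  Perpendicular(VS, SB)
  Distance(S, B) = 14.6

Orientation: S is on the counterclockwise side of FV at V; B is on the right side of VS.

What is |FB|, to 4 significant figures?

33.50

F is at the origin; FV runs at 56.9° with length 22.2, so V = 22.2·(cos 56.9°, sin 56.9°) = (12.12, 18.60). ∠FVS = 52.5°, so VS runs at 56.9° + (180° − 52.5°) = 184.4° from the x-axis; with |VS| = 22.7, S = V + 22.7·(cos 184.4°, sin 184.4°) = (-10.51, 16.86). VS is perpendicular to SB; with |SB| = 14.6 on the right of VS, B = S + 14.6·(-0.07672, 0.9971) = (-11.63, 31.41). Then |FB| = |B − F| = 33.50.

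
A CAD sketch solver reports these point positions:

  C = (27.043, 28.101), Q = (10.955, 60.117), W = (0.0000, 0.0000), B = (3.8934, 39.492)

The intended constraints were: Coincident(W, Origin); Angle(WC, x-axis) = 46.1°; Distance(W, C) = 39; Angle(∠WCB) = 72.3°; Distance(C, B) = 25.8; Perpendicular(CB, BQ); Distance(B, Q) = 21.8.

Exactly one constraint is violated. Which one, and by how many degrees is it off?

Perpendicular(CB, BQ) — off by 7.30°.

W = (0.00, 0.00) ✓; WC at 46.10° ✓; |WC| = 39.00 ✓; ∠WCB = 72.30° ✓; |CB| = 25.80 ✓; ∠(CB, BQ) = 82.70° ✗; |BQ| = 21.80 ✓.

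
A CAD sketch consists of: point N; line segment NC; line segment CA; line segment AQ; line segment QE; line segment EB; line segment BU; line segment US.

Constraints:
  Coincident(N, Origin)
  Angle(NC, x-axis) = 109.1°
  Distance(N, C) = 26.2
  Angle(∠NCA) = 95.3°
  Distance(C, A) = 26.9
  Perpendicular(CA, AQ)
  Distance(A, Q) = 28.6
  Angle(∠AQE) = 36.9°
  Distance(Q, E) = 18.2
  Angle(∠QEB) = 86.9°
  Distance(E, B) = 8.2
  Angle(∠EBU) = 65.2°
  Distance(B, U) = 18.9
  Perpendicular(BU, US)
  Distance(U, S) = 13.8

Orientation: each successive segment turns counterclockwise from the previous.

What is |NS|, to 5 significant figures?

15.134

N is at the origin; NC runs at 109.1° with length 26.2, so C = (-8.5731, 24.758). ∠NCA = 95.3° gives CA at -166.20° from the x-axis; with |CA| = 26.9, A = (-34.697, 18.341). CA ⟂ AQ, so AQ runs at -76.200°; with |AQ| = 28.6, Q = (-27.875, -9.4333). ∠AQE = 36.9° gives QE at 66.900° from the x-axis; with |QE| = 18.2, E = (-20.734, 7.3074). ∠QEB = 86.9° gives EB at 160.00° from the x-axis; with |EB| = 8.2, B = (-28.440, 10.112). ∠EBU = 65.2° gives BU at -85.200° from the x-axis; with |BU| = 18.9, U = (-26.858, -8.7217). BU ⟂ US, so US runs at 4.8000°; with |US| = 13.8, S = (-13.106, -7.5670). Then |NS| = |S − N| = 15.134.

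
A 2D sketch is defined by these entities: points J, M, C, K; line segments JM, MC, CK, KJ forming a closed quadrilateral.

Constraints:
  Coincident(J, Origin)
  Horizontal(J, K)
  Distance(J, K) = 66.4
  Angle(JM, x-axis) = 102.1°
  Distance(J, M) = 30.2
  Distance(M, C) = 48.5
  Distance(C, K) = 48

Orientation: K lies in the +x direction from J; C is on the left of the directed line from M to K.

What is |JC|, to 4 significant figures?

57.65

J is at the origin; J and K share the same y with |JK| = 66.4 and K in +x, so K = (66.4, 0). JM runs at 102.1° with |JM| = 30.2, so M = (-6.330, 29.53). C is determined by |MC| = 48.5 and |CK| = 48.0 together: it lies at the intersection of circle(M, 48.5) and circle(K, 48.0). With |MK| = 78.50, the foot of the radical line on MK is 39.56 from M and the perpendicular offset is √(48.5² − 39.56²) = 28.06. Taking the left-of-MK solution: C = (40.88, 40.65).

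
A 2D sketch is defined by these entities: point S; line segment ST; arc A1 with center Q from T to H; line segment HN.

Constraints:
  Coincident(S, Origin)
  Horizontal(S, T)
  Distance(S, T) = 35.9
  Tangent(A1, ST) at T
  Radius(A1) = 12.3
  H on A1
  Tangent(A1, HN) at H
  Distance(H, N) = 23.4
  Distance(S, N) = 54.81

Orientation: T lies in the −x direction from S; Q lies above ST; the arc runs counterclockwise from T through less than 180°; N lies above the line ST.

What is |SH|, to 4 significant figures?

32.14

S is at the origin; S and T share the same y with |ST| = 35.9 and T on the −x side, so T = (-35.90, 0.000). A1 meets ST tangentially, so QT is at right angles to ST, so Q = T + (0, 12.3) = (-35.90, 12.30). Since QH ⟂ HN (tangency), |QN| = √(12.3² + 23.4²) = 26.44 regardless of where H sits on A1. So N lies on both circle(S, 54.81) and circle(Q, 26.44); the above-ST intersection is N = (-38.95, 38.56). H is the foot of the tangent from N: H = (-25.75, 19.24).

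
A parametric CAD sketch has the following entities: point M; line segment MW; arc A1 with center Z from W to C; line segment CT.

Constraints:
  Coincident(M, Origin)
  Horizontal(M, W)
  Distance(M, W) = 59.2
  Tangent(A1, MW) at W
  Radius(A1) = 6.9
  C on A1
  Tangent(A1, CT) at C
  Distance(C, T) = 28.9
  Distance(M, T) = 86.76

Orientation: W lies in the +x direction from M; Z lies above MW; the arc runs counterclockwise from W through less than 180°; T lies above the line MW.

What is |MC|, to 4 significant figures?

64.47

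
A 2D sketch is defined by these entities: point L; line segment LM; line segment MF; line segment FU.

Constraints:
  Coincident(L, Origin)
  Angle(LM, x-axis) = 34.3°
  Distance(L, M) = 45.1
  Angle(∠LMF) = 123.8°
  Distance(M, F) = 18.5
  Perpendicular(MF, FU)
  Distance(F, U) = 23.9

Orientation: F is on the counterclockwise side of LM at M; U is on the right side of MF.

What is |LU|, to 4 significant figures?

75.28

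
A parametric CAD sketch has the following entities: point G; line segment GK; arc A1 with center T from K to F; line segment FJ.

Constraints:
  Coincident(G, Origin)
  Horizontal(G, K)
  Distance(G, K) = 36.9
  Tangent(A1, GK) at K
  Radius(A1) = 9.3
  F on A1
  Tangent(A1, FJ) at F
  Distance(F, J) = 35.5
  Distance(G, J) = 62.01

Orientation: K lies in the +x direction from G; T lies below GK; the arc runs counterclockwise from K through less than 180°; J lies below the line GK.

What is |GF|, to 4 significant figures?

31.11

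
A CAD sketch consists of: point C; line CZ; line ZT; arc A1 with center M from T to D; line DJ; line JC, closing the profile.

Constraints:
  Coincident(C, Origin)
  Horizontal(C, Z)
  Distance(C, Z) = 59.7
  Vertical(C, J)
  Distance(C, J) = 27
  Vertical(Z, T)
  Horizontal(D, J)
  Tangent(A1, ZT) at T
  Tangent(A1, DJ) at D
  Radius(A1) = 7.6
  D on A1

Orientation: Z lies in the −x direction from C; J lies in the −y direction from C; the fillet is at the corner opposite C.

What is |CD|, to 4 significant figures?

58.68

The virtual corner opposite C is at (-59.70, -27.00). Since A1 is tangent to ZT there, MT ⟂ ZT and tangency of A1 to DJ means the radius MD is perpendicular to DJ, with radius 7.6, so the center M sits 7.6 in from both sides at M = (-52.10, -19.40). That places the tangent points at T = (-59.70, -19.40) on ZT and D = (-52.10, -27.00) on DJ. Then |CD| = |D − C| = 58.68.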